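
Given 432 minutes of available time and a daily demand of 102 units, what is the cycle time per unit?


Cycle time = available time / demand
= 432 / 102
= 4.24 min/unit


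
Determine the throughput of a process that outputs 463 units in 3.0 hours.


Throughput = units / time
= 463 / 3.0
= 154.3 units/hour


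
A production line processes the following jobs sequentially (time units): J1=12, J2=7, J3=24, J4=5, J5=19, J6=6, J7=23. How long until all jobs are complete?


Sequential makespan: sum all processing times
= 12 + 7 + 24 + 5 + 19 + 6 + 23
= 96 time units


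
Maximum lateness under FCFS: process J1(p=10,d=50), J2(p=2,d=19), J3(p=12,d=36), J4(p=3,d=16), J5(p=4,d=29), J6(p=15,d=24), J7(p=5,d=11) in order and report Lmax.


Lateness per job (L = C - d):
  J1: C=10, d=50, L=-40
  J2: C=12, d=19, L=-7
  J3: C=24, d=36, L=-12
  J4: C=27, d=16, L=11
  J5: C=31, d=29, L=2
  J6: C=46, d=24, L=22
  J7: C=51, d=11, L=40
Lmax = max(-40, -7, -12, 11, 2, 22, 40)
= 40


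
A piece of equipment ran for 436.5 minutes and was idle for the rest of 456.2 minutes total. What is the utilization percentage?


Utilization = busy / total × 100
= 436.5 / 456.2 × 100
= 95.7%


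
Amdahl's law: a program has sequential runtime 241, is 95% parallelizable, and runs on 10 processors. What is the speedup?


Amdahl's law: T_p = T × ((1-p) + p/N)
= 241 × ((1-0.95) + 0.95/10)
= 241 × (0.05 + 0.0950)
= 241 × 0.1450
= 34.95
Speedup = 241/34.95
= 6.90×


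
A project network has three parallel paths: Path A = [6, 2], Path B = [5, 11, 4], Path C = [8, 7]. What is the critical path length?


Path A: 6 + 2 = 8
Path B: 5 + 11 + 4 = 20
Path C: 8 + 7 = 15
Critical path = longest = max(8, 20, 15)
= 20 (Path B)


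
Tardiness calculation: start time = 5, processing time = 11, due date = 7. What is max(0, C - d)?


Completion = start + processing = 5 + 11 = 16
Tardiness = max(0, C - d) = max(0, 16 - 7)
= max(0, 9)
= 9


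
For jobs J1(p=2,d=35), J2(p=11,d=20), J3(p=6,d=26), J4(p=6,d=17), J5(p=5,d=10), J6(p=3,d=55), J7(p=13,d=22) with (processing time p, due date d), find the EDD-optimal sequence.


EDD: sort by earliest due date
  J5: d=10, p=5
  J4: d=17, p=6
  J2: d=20, p=11
  J7: d=22, p=13
  J3: d=26, p=6
  J1: d=35, p=2
  J6: d=55, p=3
Order: J5 → J4 → J2 → J7 → J3 → J1 → J6


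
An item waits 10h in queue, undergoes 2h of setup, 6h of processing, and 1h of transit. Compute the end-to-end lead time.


Lead time = queue + setup + processing + transit
= 10 + 2 + 6 + 1
= 19 hours


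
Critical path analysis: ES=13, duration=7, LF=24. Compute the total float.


EF = ES + duration = 13 + 7 = 20
LS = LF - duration = 24 - 7 = 17
Total Float = LF - EF = 24 - 20
(or LS - ES = 17 - 13)
= 4


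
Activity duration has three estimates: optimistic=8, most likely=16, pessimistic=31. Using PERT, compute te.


te = (o + 4m + p) / 6
= (8 + 4×16 + 31) / 6
= (8 + 64 + 31) / 6
= 103 / 6
= 17.17


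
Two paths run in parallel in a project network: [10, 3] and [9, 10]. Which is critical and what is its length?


Path A: 10 + 3 = 13
Path B: 9 + 10 = 19
Critical path = longest = max(13, 19)
= 19 (Path B)


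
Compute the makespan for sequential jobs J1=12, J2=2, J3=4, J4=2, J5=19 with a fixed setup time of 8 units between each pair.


Makespan = Σ processing + (n-1) × setup
= (12 + 2 + 4 + 2 + 19) + (5-1)×8
= 39 + 32
= 71 time units


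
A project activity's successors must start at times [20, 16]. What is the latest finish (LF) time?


LF = min of all successor start times
Successors start at: [20, 16]
LF = min(20, 16)
= 16


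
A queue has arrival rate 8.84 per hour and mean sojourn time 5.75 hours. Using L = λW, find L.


Little's law: L = λ × W
= 8.84 × 5.75
= 50.83


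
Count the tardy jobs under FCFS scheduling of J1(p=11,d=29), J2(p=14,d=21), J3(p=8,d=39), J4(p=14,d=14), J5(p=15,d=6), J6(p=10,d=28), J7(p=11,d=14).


Completion vs due date:
  J1: C=11, d=29 → on time
  J2: C=25, d=21 → TARDY
  J3: C=33, d=39 → on time
  J4: C=47, d=14 → TARDY
  J5: C=62, d=6 → TARDY
  J6: C=72, d=28 → TARDY
  J7: C=83, d=14 → TARDY
Tardy jobs: J2, J4, J5, J6, J7
Count = 5


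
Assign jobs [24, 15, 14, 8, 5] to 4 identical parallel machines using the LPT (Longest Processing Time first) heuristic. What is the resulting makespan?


Jobs (LPT sorted): [24, 15, 14, 8, 5]
Machines: 4
  J=24 → Machine 1 (load: 0+24=24)
  J=15 → Machine 2 (load: 0+15=15)
  J=14 → Machine 3 (load: 0+14=14)
  J=8 → Machine 4 (load: 0+8=8)
  J=5 → Machine 4 (load: 8+5=13)
Machine loads: [24, 15, 14, 13]
Makespan = max = 24 time units


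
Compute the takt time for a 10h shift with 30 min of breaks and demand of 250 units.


Available = 10×60 - 30 = 570 min
Takt time = 570 / 250
= 2.28 min/unit


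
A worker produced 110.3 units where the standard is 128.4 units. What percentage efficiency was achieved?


Efficiency = (actual / standard) × 100
= (110.3 / 128.4) × 100
= 85.9%


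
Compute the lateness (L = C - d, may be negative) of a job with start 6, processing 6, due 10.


Completion = 6 + 6 = 12
Lateness = C - d = 12 - 10
= 2


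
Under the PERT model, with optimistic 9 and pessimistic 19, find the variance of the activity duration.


σ² = ((p - o) / 6)² = (p - o)² / 36
= (19 - 9)² / 36
= 10² / 36
= 100 / 36
= 2.7778


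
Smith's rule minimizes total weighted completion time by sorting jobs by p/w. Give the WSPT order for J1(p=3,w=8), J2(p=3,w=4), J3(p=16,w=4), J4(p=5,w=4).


WSPT (Smith's rule): sort by p/w ascending
  J1: p/w = 3/8 = 0.375
  J2: p/w = 3/4 = 0.750
  J4: p/w = 5/4 = 1.250
  J3: p/w = 16/4 = 4.000
Order: J1 → J2 → J4 → J3


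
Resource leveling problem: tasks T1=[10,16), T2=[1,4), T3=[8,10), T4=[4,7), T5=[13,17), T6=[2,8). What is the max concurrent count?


Check each time point for overlaps:
  t=2: 2 tasks active (T2, T6)
Max concurrent = 2


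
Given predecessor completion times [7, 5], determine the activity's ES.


ES = max of all predecessor completion times
Predecessors: [7, 5]
ES = max(7, 5)
= 7


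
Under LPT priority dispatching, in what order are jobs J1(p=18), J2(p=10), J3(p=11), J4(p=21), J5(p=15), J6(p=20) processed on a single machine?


LPT: sort by longest processing time first
  J4: p=21
  J6: p=20
  J1: p=18
  J5: p=15
  J3: p=11
  J2: p=10
Order: J4 → J6 → J1 → J5 → J3 → J2


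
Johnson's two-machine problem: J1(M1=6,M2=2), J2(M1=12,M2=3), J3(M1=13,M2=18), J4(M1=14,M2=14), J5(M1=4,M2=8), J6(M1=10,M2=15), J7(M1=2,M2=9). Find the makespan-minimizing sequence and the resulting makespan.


Johnson's rule:
Group 1 (M1≤M2, sort by M1): ['J7', 'J5', 'J6', 'J3', 'J4']
Group 2 (M1>M2, sort desc M2): ['J2', 'J1']
Sequence: J7 → J5 → J6 → J3 → J4 → J2 → J1
Makespan calculation:
  J7: M1 done=2, M2 done=11
  J5: M1 done=6, M2 done=19
  J6: M1 done=16, M2 done=34
  J3: M1 done=29, M2 done=52
  J4: M1 done=43, M2 done=66
  J2: M1 done=55, M2 done=69
  J1: M1 done=61, M2 done=71
= Sequence: J7 → J5 → J6 → J3 → J4 → J2 → J1, Makespan: 71


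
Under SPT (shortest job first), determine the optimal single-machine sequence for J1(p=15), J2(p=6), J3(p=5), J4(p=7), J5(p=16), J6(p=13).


SPT: sort by shortest processing time
  J3: p=5
  J2: p=6
  J4: p=7
  J6: p=13
  J1: p=15
  J5: p=16
Order: J3 → J2 → J4 → J6 → J1 → J5


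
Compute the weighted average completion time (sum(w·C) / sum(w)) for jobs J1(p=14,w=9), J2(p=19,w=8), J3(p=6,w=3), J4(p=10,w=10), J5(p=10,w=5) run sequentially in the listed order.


Completion times:
  J1: C=14, w×C=9×14=126
  J2: C=33, w×C=8×33=264
  J3: C=39, w×C=3×39=117
  J4: C=49, w×C=10×49=490
  J5: C=59, w×C=5×59=295
Sum w×C = 1292
Sum w = 35
Weighted avg = 1292/35
= 36.91


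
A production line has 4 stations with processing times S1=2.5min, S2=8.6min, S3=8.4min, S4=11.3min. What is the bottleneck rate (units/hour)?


Bottleneck = longest station time
Station times: [2.5, 8.6, 8.4, 11.3]
Max = 11.3 min
Rate = 60 / 11.3
= 5.31 units/hour (bottleneck: 11.3min)


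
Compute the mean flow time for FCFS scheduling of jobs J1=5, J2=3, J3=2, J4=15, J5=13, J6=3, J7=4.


Completion times:
  J1: completes at 5
  J2: completes at 8
  J3: completes at 10
  J4: completes at 25
  J5: completes at 38
  J6: completes at 41
  J7: completes at 45
Sum = 172
Average = 172/7
= 24.57


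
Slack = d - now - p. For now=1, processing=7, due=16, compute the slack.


Slack = due - current_time - processing
= 16 - 1 - 7
= 8


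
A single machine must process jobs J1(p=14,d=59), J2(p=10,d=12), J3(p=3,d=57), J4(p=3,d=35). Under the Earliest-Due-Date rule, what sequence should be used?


EDD: sort by earliest due date
  J2: d=12, p=10
  J4: d=35, p=3
  J3: d=57, p=3
  J1: d=59, p=14
Order: J2 → J4 → J3 → J1


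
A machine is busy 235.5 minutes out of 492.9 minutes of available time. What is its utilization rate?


Utilization = busy / total × 100
= 235.5 / 492.9 × 100
= 47.8%


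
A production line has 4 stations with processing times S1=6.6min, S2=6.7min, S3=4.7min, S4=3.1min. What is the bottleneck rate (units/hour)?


Bottleneck = longest station time
Station times: [6.6, 6.7, 4.7, 3.1]
Max = 6.7 min
Rate = 60 / 6.7
= 8.96 units/hour (bottleneck: 6.7min)


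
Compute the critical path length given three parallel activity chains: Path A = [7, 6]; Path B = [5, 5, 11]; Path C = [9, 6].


Path A: 7 + 6 = 13
Path B: 5 + 5 + 11 = 21
Path C: 9 + 6 = 15
Critical path = longest = max(13, 21, 15)
= 21 (Path B)


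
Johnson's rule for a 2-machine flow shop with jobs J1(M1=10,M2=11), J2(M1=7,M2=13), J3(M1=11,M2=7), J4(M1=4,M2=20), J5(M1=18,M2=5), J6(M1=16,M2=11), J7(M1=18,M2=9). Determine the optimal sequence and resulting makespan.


Johnson's rule:
Group 1 (M1≤M2, sort by M1): ['J4', 'J2', 'J1']
Group 2 (M1>M2, sort desc M2): ['J6', 'J7', 'J3', 'J5']
Sequence: J4 → J2 → J1 → J6 → J7 → J3 → J5
Makespan calculation:
  J4: M1 done=4, M2 done=24
  J2: M1 done=11, M2 done=37
  J1: M1 done=21, M2 done=48
  J6: M1 done=37, M2 done=59
  J7: M1 done=55, M2 done=68
  J3: M1 done=66, M2 done=75
  J5: M1 done=84, M2 done=89
= Sequence: J4 → J2 → J1 → J6 → J7 → J3 → J5, Makespan: 89


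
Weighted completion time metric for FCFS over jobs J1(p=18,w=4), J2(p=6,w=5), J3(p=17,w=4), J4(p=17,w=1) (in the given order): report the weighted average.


Completion times:
  J1: C=18, w×C=4×18=72
  J2: C=24, w×C=5×24=120
  J3: C=41, w×C=4×41=164
  J4: C=58, w×C=1×58=58
Sum w×C = 414
Sum w = 14
Weighted avg = 414/14
= 29.57


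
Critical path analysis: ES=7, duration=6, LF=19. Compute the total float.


EF = ES + duration = 7 + 6 = 13
LS = LF - duration = 19 - 6 = 13
Total Float = LF - EF = 19 - 13
(or LS - ES = 13 - 7)
= 6


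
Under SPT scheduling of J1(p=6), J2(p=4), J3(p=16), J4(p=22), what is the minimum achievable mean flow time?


SPT order: J2 → J1 → J3 → J4
Completion times:
  J2: C=4
  J1: C=10
  J3: C=26
  J4: C=48
Sum = 88, n = 4
Mean flow = 88/4
= 22.00


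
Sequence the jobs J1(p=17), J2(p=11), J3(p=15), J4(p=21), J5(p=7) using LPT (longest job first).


LPT: sort by longest processing time first
  J4: p=21
  J1: p=17
  J3: p=15
  J2: p=11
  J5: p=7
Order: J4 → J1 → J3 → J2 → J5


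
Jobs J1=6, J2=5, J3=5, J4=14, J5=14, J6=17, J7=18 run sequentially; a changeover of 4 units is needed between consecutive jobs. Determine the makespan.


Makespan = Σ processing + (n-1) × setup
= (6 + 5 + 5 + 14 + 14 + 17 + 18) + (7-1)×4
= 79 + 24
= 103 time units


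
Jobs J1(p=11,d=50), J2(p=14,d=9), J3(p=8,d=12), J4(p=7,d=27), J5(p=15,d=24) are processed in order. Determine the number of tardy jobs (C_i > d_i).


Completion vs due date:
  J1: C=11, d=50 → on time
  J2: C=25, d=9 → TARDY
  J3: C=33, d=12 → TARDY
  J4: C=40, d=27 → TARDY
  J5: C=55, d=24 → TARDY
Tardy jobs: J2, J3, J4, J5
Count = 4


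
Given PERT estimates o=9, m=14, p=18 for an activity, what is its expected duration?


te = (o + 4m + p) / 6
= (9 + 4×14 + 18) / 6
= (9 + 56 + 18) / 6
= 83 / 6
= 13.83


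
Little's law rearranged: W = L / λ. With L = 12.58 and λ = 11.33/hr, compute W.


Little's law: L = λW → W = L / λ
= 12.58 / 11.33
= 1.11 hours


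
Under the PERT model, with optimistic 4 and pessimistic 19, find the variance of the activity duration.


σ² = ((p - o) / 6)² = (p - o)² / 36
= (19 - 4)² / 36
= 15² / 36
= 225 / 36
= 6.2500


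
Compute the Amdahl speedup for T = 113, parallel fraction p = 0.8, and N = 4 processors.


Amdahl's law: T_p = T × ((1-p) + p/N)
= 113 × ((1-0.8) + 0.8/4)
= 113 × (0.20 + 0.2000)
= 113 × 0.4000
= 45.20
Speedup = 113/45.20
= 2.50×


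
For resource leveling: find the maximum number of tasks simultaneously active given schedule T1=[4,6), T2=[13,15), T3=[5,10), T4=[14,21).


Check each time point for overlaps:
  t=5: 2 tasks active (T1, T3)
Max concurrent = 2


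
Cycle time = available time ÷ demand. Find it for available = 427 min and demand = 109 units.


Cycle time = available time / demand
= 427 / 109
= 3.92 min/unit


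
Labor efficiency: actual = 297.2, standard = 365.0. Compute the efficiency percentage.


Efficiency = (actual / standard) × 100
= (297.2 / 365.0) × 100
= 81.4%


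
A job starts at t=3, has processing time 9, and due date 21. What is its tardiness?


Completion = start + processing = 3 + 9 = 12
Tardiness = max(0, C - d) = max(0, 12 - 21)
= max(0, -9)
= 0


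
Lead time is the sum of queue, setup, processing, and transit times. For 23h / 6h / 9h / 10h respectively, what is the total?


Lead time = queue + setup + processing + transit
= 23 + 6 + 9 + 10
= 48 hours


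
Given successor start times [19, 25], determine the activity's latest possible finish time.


LF = min of all successor start times
Successors start at: [19, 25]
LF = min(19, 25)
= 19


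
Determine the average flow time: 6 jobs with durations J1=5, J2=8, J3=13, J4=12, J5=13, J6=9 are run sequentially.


Completion times:
  J1: completes at 5
  J2: completes at 13
  J3: completes at 26
  J4: completes at 38
  J5: completes at 51
  J6: completes at 60
Sum = 193
Average = 193/6
= 32.17


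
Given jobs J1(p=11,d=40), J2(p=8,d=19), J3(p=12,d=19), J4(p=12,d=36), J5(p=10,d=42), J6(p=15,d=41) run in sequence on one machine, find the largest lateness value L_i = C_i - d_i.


Lateness per job (L = C - d):
  J1: C=11, d=40, L=-29
  J2: C=19, d=19, L=0
  J3: C=31, d=19, L=12
  J4: C=43, d=36, L=7
  J5: C=53, d=42, L=11
  J6: C=68, d=41, L=27
Lmax = max(-29, 0, 12, 7, 11, 27)
= 27


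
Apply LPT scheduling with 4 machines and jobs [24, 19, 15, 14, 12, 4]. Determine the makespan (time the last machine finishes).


Jobs (LPT sorted): [24, 19, 15, 14, 12, 4]
Machines: 4
  J=24 → Machine 1 (load: 0+24=24)
  J=19 → Machine 2 (load: 0+19=19)
  J=15 → Machine 3 (load: 0+15=15)
  J=14 → Machine 4 (load: 0+14=14)
  J=12 → Machine 4 (load: 14+12=26)
  J=4 → Machine 3 (load: 15+4=19)
Machine loads: [24, 19, 19, 26]
Makespan = max = 26 time units


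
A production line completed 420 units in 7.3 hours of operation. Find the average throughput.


Throughput = units / time
= 420 / 7.3
= 57.5 units/hour


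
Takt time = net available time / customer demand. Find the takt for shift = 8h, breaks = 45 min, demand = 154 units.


Available = 8×60 - 45 = 435 min
Takt time = 435 / 154
= 2.82 min/unit


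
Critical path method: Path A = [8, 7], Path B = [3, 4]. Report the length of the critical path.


Path A: 8 + 7 = 15
Path B: 3 + 4 = 7
Critical path = longest = max(15, 7)
= 15 (Path A)


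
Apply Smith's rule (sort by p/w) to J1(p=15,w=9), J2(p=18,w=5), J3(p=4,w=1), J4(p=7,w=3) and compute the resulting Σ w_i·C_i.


WSPT order (by p/w): J1 → J4 → J2 → J3
  J1: C=15, w·C=9×15=135
  J4: C=22, w·C=3×22=66
  J2: C=40, w·C=5×40=200
  J3: C=44, w·C=1×44=44
Σ w·C = 445
= 445


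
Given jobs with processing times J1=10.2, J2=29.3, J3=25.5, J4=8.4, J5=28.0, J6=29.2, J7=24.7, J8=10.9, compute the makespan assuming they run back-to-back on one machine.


Sequential makespan: sum all processing times
= 10.2 + 29.3 + 25.5 + 8.4 + 28.0 + 29.2 + 24.7 + 10.9
= 166.2 time units


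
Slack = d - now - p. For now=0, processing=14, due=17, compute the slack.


Slack = due - current_time - processing
= 17 - 0 - 14
= 3


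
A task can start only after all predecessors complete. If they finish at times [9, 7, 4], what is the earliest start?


ES = max of all predecessor completion times
Predecessors: [9, 7, 4]
ES = max(9, 7, 4)
= 9


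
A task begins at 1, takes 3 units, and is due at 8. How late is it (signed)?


Completion = 1 + 3 = 4
Lateness = C - d = 4 - 8
= -4


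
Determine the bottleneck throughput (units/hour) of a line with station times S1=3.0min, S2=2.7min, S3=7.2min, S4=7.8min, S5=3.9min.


Bottleneck = longest station time
Station times: [3.0, 2.7, 7.2, 7.8, 3.9]
Max = 7.8 min
Rate = 60 / 7.8
= 7.69 units/hour (bottleneck: 7.8min)


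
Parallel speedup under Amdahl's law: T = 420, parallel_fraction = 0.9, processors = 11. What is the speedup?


Amdahl's law: T_p = T × ((1-p) + p/N)
= 420 × ((1-0.9) + 0.9/11)
= 420 × (0.10 + 0.0818)
= 420 × 0.1818
= 76.36
Speedup = 420/76.36
= 5.50×


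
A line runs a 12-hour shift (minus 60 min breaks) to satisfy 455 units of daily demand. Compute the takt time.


Available = 12×60 - 60 = 660 min
Takt time = 660 / 455
= 1.45 min/unit


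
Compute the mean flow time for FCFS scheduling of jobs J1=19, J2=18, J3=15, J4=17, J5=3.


Completion times:
  J1: completes at 19
  J2: completes at 37
  J3: completes at 52
  J4: completes at 69
  J5: completes at 72
Sum = 249
Average = 249/5
= 49.80


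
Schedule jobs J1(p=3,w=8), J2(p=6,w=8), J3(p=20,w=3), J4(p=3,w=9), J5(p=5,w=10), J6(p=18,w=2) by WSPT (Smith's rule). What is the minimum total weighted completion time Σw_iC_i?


WSPT order (by p/w): J4 → J1 → J5 → J2 → J3 → J6
  J4: C=3, w·C=9×3=27
  J1: C=6, w·C=8×6=48
  J5: C=11, w·C=10×11=110
  J2: C=17, w·C=8×17=136
  J3: C=37, w·C=3×37=111
  J6: C=55, w·C=2×55=110
Σ w·C = 542
= 542


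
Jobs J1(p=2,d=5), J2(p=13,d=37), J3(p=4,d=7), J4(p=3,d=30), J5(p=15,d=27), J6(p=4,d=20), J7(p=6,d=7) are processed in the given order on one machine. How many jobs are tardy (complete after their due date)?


Completion vs due date:
  J1: C=2, d=5 → on time
  J2: C=15, d=37 → on time
  J3: C=19, d=7 → TARDY
  J4: C=22, d=30 → on time
  J5: C=37, d=27 → TARDY
  J6: C=41, d=20 → TARDY
  J7: C=47, d=7 → TARDY
Tardy jobs: J3, J5, J6, J7
Count = 4


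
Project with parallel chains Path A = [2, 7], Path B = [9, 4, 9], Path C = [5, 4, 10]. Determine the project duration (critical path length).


Path A: 2 + 7 = 9
Path B: 9 + 4 + 9 = 22
Path C: 5 + 4 + 10 = 19
Critical path = longest = max(9, 22, 19)
= 22 (Path B)


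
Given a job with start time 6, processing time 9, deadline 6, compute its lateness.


Completion = 6 + 9 = 15
Lateness = C - d = 15 - 6
= 9


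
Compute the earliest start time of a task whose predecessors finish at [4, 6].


ES = max of all predecessor completion times
Predecessors: [4, 6]
ES = max(4, 6)
= 6


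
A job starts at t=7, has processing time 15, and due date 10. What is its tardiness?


Completion = start + processing = 7 + 15 = 22
Tardiness = max(0, C - d) = max(0, 22 - 10)
= max(0, 12)
= 12


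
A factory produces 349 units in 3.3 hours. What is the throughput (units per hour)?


Throughput = units / time
= 349 / 3.3
= 105.8 units/hour


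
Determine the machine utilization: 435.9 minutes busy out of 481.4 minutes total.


Utilization = busy / total × 100
= 435.9 / 481.4 × 100
= 90.5%


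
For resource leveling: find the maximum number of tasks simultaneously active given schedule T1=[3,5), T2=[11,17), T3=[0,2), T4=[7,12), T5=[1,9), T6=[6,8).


Check each time point for overlaps:
  t=7: 3 tasks active (T4, T5, T6)
Max concurrent = 3


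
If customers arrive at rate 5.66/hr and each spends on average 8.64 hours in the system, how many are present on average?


Little's law: L = λ × W
= 5.66 × 8.64
= 48.90


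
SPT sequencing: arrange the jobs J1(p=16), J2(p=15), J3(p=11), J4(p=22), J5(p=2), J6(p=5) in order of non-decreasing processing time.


SPT: sort by shortest processing time
  J5: p=2
  J6: p=5
  J3: p=11
  J2: p=15
  J1: p=16
  J4: p=22
Order: J5 → J6 → J3 → J2 → J1 → J4


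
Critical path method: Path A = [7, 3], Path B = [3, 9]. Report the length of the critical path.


Path A: 7 + 3 = 10
Path B: 3 + 9 = 12
Critical path = longest = max(10, 12)
= 12 (Path B)


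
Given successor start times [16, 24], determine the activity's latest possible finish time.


LF = min of all successor start times
Successors start at: [16, 24]
LF = min(16, 24)
= 16


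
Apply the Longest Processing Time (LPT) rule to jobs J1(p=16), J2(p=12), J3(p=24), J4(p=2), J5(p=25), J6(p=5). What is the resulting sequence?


LPT: sort by longest processing time first
  J5: p=25
  J3: p=24
  J1: p=16
  J2: p=12
  J6: p=5
  J4: p=2
Order: J5 → J3 → J1 → J2 → J6 → J4


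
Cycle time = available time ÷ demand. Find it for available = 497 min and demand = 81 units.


Cycle time = available time / demand
= 497 / 81
= 6.14 min/unit


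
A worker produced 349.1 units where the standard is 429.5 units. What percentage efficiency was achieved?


Efficiency = (actual / standard) × 100
= (349.1 / 429.5) × 100
= 81.3%


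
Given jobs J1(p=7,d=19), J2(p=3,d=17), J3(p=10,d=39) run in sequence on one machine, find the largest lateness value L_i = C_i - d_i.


Lateness per job (L = C - d):
  J1: C=7, d=19, L=-12
  J2: C=10, d=17, L=-7
  J3: C=20, d=39, L=-19
Lmax = max(-12, -7, -19)
= -7


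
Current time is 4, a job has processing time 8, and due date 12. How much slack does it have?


Slack = due - current_time - processing
= 12 - 4 - 8
= 0


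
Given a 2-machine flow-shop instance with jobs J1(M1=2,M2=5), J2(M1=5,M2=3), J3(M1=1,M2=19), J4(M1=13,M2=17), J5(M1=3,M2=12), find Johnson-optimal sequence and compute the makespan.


Johnson's rule:
Group 1 (M1≤M2, sort by M1): ['J3', 'J1', 'J5', 'J4']
Group 2 (M1>M2, sort desc M2): ['J2']
Sequence: J3 → J1 → J5 → J4 → J2
Makespan calculation:
  J3: M1 done=1, M2 done=20
  J1: M1 done=3, M2 done=25
  J5: M1 done=6, M2 done=37
  J4: M1 done=19, M2 done=54
  J2: M1 done=24, M2 done=57
= Sequence: J3 → J1 → J5 → J4 → J2, Makespan: 57


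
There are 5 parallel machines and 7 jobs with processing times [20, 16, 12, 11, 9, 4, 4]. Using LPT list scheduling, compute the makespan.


Jobs (LPT sorted): [20, 16, 12, 11, 9, 4, 4]
Machines: 5
  J=20 → Machine 1 (load: 0+20=20)
  J=16 → Machine 2 (load: 0+16=16)
  J=12 → Machine 3 (load: 0+12=12)
  J=11 → Machine 4 (load: 0+11=11)
  J=9 → Machine 5 (load: 0+9=9)
  J=4 → Machine 5 (load: 9+4=13)
  J=4 → Machine 4 (load: 11+4=15)
Machine loads: [20, 16, 12, 15, 13]
Makespan = max = 20 time units


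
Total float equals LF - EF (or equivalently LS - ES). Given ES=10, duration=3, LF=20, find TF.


EF = ES + duration = 10 + 3 = 13
LS = LF - duration = 20 - 3 = 17
Total Float = LF - EF = 20 - 13
(or LS - ES = 17 - 10)
= 7


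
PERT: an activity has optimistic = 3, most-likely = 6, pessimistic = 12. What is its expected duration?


te = (o + 4m + p) / 6
= (3 + 4×6 + 12) / 6
= (3 + 24 + 12) / 6
= 39 / 6
= 6.50


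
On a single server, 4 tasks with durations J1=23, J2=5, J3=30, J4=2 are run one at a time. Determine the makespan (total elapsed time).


Sequential makespan: sum all processing times
= 23 + 5 + 30 + 2
= 60 time units


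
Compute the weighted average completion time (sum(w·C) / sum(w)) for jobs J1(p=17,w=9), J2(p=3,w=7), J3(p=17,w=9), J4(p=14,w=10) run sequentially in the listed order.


Completion times:
  J1: C=17, w×C=9×17=153
  J2: C=20, w×C=7×20=140
  J3: C=37, w×C=9×37=333
  J4: C=51, w×C=10×51=510
Sum w×C = 1136
Sum w = 35
Weighted avg = 1136/35
= 32.46


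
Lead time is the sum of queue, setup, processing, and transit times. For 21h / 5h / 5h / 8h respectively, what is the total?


Lead time = queue + setup + processing + transit
= 21 + 5 + 5 + 8
= 39 hours


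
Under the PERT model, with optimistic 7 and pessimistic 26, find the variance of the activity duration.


σ² = ((p - o) / 6)² = (p - o)² / 36
= (26 - 7)² / 36
= 19² / 36
= 361 / 36
= 10.0278


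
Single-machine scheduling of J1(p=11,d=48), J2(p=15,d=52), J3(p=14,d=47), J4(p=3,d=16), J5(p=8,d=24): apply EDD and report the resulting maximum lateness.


EDD order: J4 → J5 → J3 → J1 → J2
Completion and lateness:
  J4: C=3, d=16, L=3-16=-13
  J5: C=11, d=24, L=11-24=-13
  J3: C=25, d=47, L=25-47=-22
  J1: C=36, d=48, L=36-48=-12
  J2: C=51, d=52, L=51-52=-1
Lmax = max(-13, -13, -22, -12, -1)
= -1


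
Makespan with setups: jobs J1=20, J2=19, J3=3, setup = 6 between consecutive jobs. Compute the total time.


Makespan = Σ processing + (n-1) × setup
= (20 + 19 + 3) + (3-1)×6
= 42 + 12
= 54 time units


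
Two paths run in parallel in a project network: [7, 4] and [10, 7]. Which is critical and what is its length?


Path A: 7 + 4 = 11
Path B: 10 + 7 = 17
Critical path = longest = max(11, 17)
= 17 (Path B)


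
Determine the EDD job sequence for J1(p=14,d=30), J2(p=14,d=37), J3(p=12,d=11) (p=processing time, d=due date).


EDD: sort by earliest due date
  J3: d=11, p=12
  J1: d=30, p=14
  J2: d=37, p=14
Order: J3 → J1 → J2


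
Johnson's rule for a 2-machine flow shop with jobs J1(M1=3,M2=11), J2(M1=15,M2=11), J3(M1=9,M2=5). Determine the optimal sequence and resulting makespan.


Johnson's rule:
Group 1 (M1≤M2, sort by M1): ['J1']
Group 2 (M1>M2, sort desc M2): ['J2', 'J3']
Sequence: J1 → J2 → J3
Makespan calculation:
  J1: M1 done=3, M2 done=14
  J2: M1 done=18, M2 done=29
  J3: M1 done=27, M2 done=34
= Sequence: J1 → J2 → J3, Makespan: 34


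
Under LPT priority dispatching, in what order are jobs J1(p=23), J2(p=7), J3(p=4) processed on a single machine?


LPT: sort by longest processing time first
  J1: p=23
  J2: p=7
  J3: p=4
Order: J1 → J2 → J3


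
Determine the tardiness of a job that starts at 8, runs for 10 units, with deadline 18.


Completion = start + processing = 8 + 10 = 18
Tardiness = max(0, C - d) = max(0, 18 - 18)
= max(0, 0)
= 0


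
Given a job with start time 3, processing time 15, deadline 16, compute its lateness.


Completion = 3 + 15 = 18
Lateness = C - d = 18 - 16
= 2


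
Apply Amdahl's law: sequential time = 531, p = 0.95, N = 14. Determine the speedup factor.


Amdahl's law: T_p = T × ((1-p) + p/N)
= 531 × ((1-0.95) + 0.95/14)
= 531 × (0.05 + 0.0679)
= 531 × 0.1179
= 62.58
Speedup = 531/62.58
= 8.48×


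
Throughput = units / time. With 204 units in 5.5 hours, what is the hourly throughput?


Throughput = units / time
= 204 / 5.5
= 37.1 units/hour


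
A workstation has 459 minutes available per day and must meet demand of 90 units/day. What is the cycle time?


Cycle time = available time / demand
= 459 / 90
= 5.10 min/unit


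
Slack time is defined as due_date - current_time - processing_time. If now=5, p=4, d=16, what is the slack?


Slack = due - current_time - processing
= 16 - 5 - 4
= 7


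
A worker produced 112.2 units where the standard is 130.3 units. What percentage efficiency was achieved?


Efficiency = (actual / standard) × 100
= (112.2 / 130.3) × 100
= 86.1%


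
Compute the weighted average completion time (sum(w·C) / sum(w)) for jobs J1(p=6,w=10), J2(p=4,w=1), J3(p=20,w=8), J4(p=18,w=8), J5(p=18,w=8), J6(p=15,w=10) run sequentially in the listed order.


Completion times:
  J1: C=6, w×C=10×6=60
  J2: C=10, w×C=1×10=10
  J3: C=30, w×C=8×30=240
  J4: C=48, w×C=8×48=384
  J5: C=66, w×C=8×66=528
  J6: C=81, w×C=10×81=810
Sum w×C = 2032
Sum w = 45
Weighted avg = 2032/45
= 45.16


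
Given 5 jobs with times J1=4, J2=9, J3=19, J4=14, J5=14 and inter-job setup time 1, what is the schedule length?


Makespan = Σ processing + (n-1) × setup
= (4 + 9 + 19 + 14 + 14) + (5-1)×1
= 60 + 4
= 64 time units


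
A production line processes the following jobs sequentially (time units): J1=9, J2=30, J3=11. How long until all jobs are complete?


Sequential makespan: sum all processing times
= 9 + 30 + 11
= 50 time units


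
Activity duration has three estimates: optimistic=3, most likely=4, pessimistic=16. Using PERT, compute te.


te = (o + 4m + p) / 6
= (3 + 4×4 + 16) / 6
= (3 + 16 + 16) / 6
= 35 / 6
= 5.83


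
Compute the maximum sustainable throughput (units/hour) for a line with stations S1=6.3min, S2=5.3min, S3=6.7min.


Bottleneck = longest station time
Station times: [6.3, 5.3, 6.7]
Max = 6.7 min
Rate = 60 / 6.7
= 8.96 units/hour (bottleneck: 6.7min)


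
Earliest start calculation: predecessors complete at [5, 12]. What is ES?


ES = max of all predecessor completion times
Predecessors: [5, 12]
ES = max(5, 12)
= 12


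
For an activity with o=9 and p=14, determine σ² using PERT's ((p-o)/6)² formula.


σ² = ((p - o) / 6)² = (p - o)² / 36
= (14 - 9)² / 36
= 5² / 36
= 25 / 36
= 0.6944


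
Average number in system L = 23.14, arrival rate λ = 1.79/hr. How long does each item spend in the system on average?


Little's law: L = λW → W = L / λ
= 23.14 / 1.79
= 12.93 hours


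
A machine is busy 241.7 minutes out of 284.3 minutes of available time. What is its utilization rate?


Utilization = busy / total × 100
= 241.7 / 284.3 × 100
= 85.0%


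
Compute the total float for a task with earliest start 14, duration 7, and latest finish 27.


EF = ES + duration = 14 + 7 = 21
LS = LF - duration = 27 - 7 = 20
Total Float = LF - EF = 27 - 21
(or LS - ES = 20 - 14)
= 6


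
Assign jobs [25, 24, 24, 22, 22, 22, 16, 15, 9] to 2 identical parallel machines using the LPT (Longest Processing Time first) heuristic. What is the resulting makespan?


Jobs (LPT sorted): [25, 24, 24, 22, 22, 22, 16, 15, 9]
Machines: 2
  J=25 → Machine 1 (load: 0+25=25)
  J=24 → Machine 2 (load: 0+24=24)
  J=24 → Machine 2 (load: 24+24=48)
  J=22 → Machine 1 (load: 25+22=47)
  J=22 → Machine 1 (load: 47+22=69)
  J=22 → Machine 2 (load: 48+22=70)
  J=16 → Machine 1 (load: 69+16=85)
  J=15 → Machine 2 (load: 70+15=85)
  J=9 → Machine 1 (load: 85+9=94)
Machine loads: [94, 85]
Makespan = max = 94 time units


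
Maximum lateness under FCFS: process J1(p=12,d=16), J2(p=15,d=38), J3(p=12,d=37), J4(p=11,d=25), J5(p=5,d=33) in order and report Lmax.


Lateness per job (L = C - d):
  J1: C=12, d=16, L=-4
  J2: C=27, d=38, L=-11
  J3: C=39, d=37, L=2
  J4: C=50, d=25, L=25
  J5: C=55, d=33, L=22
Lmax = max(-4, -11, 2, 25, 22)
= 25


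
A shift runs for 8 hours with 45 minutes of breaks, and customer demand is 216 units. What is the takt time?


Available = 8×60 - 45 = 435 min
Takt time = 435 / 216
= 2.01 min/unit


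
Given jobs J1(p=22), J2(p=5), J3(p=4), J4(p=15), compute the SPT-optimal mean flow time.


SPT order: J3 → J2 → J4 → J1
Completion times:
  J3: C=4
  J2: C=9
  J4: C=24
  J1: C=46
Sum = 83, n = 4
Mean flow = 83/4
= 20.75


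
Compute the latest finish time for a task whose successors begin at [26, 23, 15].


LF = min of all successor start times
Successors start at: [26, 23, 15]
LF = min(26, 23, 15)
= 15


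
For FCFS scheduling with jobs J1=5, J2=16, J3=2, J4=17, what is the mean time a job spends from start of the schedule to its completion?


Completion times:
  J1: completes at 5
  J2: completes at 21
  J3: completes at 23
  J4: completes at 40
Sum = 89
Average = 89/4
= 22.25


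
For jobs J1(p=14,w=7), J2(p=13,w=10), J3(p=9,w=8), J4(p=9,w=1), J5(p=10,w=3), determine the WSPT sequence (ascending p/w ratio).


WSPT (Smith's rule): sort by p/w ascending
  J3: p/w = 9/8 = 1.125
  J2: p/w = 13/10 = 1.300
  J1: p/w = 14/7 = 2.000
  J5: p/w = 10/3 = 3.333
  J4: p/w = 9/1 = 9.000
Order: J3 → J2 → J1 → J5 → J4


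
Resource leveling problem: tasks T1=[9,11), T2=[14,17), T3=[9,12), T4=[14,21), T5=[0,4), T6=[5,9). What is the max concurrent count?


Check each time point for overlaps:
  t=9: 2 tasks active (T1, T3)
Max concurrent = 2


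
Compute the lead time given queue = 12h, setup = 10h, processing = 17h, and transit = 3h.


Lead time = queue + setup + processing + transit
= 12 + 10 + 17 + 3
= 42 hours


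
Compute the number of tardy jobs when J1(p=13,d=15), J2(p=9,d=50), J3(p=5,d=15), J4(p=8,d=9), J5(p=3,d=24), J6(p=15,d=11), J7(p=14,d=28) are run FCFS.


Completion vs due date:
  J1: C=13, d=15 → on time
  J2: C=22, d=50 → on time
  J3: C=27, d=15 → TARDY
  J4: C=35, d=9 → TARDY
  J5: C=38, d=24 → TARDY
  J6: C=53, d=11 → TARDY
  J7: C=67, d=28 → TARDY
Tardy jobs: J3, J4, J5, J6, J7
Count = 5


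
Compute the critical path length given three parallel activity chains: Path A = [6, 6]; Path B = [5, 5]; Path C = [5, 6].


Path A: 6 + 6 = 12
Path B: 5 + 5 = 10
Path C: 5 + 6 = 11
Critical path = longest = max(12, 10, 11)
= 12 (Path A)


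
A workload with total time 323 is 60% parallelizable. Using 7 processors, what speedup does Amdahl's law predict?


Amdahl's law: T_p = T × ((1-p) + p/N)
= 323 × ((1-0.6) + 0.6/7)
= 323 × (0.40 + 0.0857)
= 323 × 0.4857
= 156.89
Speedup = 323/156.89
= 2.06×


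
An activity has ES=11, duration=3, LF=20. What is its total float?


EF = ES + duration = 11 + 3 = 14
LS = LF - duration = 20 - 3 = 17
Total Float = LF - EF = 20 - 14
(or LS - ES = 17 - 11)
= 6


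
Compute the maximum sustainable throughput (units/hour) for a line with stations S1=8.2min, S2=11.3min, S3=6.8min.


Bottleneck = longest station time
Station times: [8.2, 11.3, 6.8]
Max = 11.3 min
Rate = 60 / 11.3
= 5.31 units/hour (bottleneck: 11.3min)


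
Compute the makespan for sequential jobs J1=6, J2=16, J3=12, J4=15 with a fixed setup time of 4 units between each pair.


Makespan = Σ processing + (n-1) × setup
= (6 + 16 + 12 + 15) + (4-1)×4
= 49 + 12
= 61 time units


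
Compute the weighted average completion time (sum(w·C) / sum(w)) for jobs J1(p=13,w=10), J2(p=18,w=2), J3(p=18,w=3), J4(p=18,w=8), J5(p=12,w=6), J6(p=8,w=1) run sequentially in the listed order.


Completion times:
  J1: C=13, w×C=10×13=130
  J2: C=31, w×C=2×31=62
  J3: C=49, w×C=3×49=147
  J4: C=67, w×C=8×67=536
  J5: C=79, w×C=6×79=474
  J6: C=87, w×C=1×87=87
Sum w×C = 1436
Sum w = 30
Weighted avg = 1436/30
= 47.87


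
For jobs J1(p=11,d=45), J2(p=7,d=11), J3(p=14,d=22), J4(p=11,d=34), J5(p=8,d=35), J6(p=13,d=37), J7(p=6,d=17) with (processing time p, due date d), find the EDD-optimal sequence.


EDD: sort by earliest due date
  J2: d=11, p=7
  J7: d=17, p=6
  J3: d=22, p=14
  J4: d=34, p=11
  J5: d=35, p=8
  J6: d=37, p=13
  J1: d=45, p=11
Order: J2 → J7 → J3 → J4 → J5 → J6 → J1


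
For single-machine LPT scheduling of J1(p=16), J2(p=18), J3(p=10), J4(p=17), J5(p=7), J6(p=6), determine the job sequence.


LPT: sort by longest processing time first
  J2: p=18
  J4: p=17
  J1: p=16
  J3: p=10
  J5: p=7
  J6: p=6
Order: J2 → J4 → J1 → J3 → J5 → J6


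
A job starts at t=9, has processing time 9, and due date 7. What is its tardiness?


Completion = start + processing = 9 + 9 = 18
Tardiness = max(0, C - d) = max(0, 18 - 7)
= max(0, 11)
= 11


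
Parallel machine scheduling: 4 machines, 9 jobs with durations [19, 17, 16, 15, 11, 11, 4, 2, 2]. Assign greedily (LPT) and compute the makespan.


Jobs (LPT sorted): [19, 17, 16, 15, 11, 11, 4, 2, 2]
Machines: 4
  J=19 → Machine 1 (load: 0+19=19)
  J=17 → Machine 2 (load: 0+17=17)
  J=16 → Machine 3 (load: 0+16=16)
  J=15 → Machine 4 (load: 0+15=15)
  J=11 → Machine 4 (load: 15+11=26)
  J=11 → Machine 3 (load: 16+11=27)
  J=4 → Machine 2 (load: 17+4=21)
  J=2 → Machine 1 (load: 19+2=21)
  J=2 → Machine 1 (load: 21+2=23)
Machine loads: [23, 21, 27, 26]
Makespan = max = 27 time units


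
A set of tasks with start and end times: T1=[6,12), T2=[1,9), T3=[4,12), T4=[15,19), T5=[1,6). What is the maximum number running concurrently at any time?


Check each time point for overlaps:
  t=4: 3 tasks active (T2, T3, T5)
Max concurrent = 3


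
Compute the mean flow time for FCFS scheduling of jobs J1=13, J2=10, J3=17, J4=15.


Completion times:
  J1: completes at 13
  J2: completes at 23
  J3: completes at 40
  J4: completes at 55
Sum = 131
Average = 131/4
= 32.75


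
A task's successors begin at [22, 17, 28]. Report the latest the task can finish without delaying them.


LF = min of all successor start times
Successors start at: [22, 17, 28]
LF = min(22, 17, 28)
= 17


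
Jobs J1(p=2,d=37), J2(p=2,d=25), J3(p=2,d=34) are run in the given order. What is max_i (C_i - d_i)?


Lateness per job (L = C - d):
  J1: C=2, d=37, L=-35
  J2: C=4, d=25, L=-21
  J3: C=6, d=34, L=-28
Lmax = max(-35, -21, -28)
= -21


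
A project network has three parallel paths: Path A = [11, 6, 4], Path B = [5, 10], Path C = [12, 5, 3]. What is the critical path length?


Path A: 11 + 6 + 4 = 21
Path B: 5 + 10 = 15
Path C: 12 + 5 + 3 = 20
Critical path = longest = max(21, 15, 20)
= 21 (Path A)


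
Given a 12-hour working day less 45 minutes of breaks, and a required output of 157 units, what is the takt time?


Available = 12×60 - 45 = 675 min
Takt time = 675 / 157
= 4.30 min/unit


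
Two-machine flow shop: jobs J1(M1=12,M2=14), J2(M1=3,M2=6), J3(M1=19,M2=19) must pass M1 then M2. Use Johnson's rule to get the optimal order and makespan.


Johnson's rule:
Group 1 (M1≤M2, sort by M1): ['J2', 'J1', 'J3']
Group 2 (M1>M2, sort desc M2): []
Sequence: J2 → J1 → J3
Makespan calculation:
  J2: M1 done=3, M2 done=9
  J1: M1 done=15, M2 done=29
  J3: M1 done=34, M2 done=53
= Sequence: J2 → J1 → J3, Makespan: 53


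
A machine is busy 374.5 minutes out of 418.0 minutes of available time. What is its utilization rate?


Utilization = busy / total × 100
= 374.5 / 418.0 × 100
= 89.6%


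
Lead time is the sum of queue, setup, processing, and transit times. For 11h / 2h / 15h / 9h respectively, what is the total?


Lead time = queue + setup + processing + transit
= 11 + 2 + 15 + 9
= 37 hours


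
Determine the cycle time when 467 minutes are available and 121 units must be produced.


Cycle time = available time / demand
= 467 / 121
= 3.86 min/unit


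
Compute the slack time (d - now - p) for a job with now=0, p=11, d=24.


Slack = due - current_time - processing
= 24 - 0 - 11
= 13


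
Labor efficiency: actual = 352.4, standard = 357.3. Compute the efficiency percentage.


Efficiency = (actual / standard) × 100
= (352.4 / 357.3) × 100
= 98.6%


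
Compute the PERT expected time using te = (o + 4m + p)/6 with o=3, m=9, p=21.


te = (o + 4m + p) / 6
= (3 + 4×9 + 21) / 6
= (3 + 36 + 21) / 6
= 60 / 6
= 10.00


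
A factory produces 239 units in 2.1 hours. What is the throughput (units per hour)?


Throughput = units / time
= 239 / 2.1
= 113.8 units/hour


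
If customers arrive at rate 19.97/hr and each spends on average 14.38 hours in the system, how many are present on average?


Little's law: L = λ × W
= 19.97 × 14.38
= 287.17


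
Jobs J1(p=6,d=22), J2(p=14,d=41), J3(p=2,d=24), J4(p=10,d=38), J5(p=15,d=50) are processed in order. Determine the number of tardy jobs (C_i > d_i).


Completion vs due date:
  J1: C=6, d=22 → on time
  J2: C=20, d=41 → on time
  J3: C=22, d=24 → on time
  J4: C=32, d=38 → on time
  J5: C=47, d=50 → on time
Tardy jobs: none
Count = 0
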